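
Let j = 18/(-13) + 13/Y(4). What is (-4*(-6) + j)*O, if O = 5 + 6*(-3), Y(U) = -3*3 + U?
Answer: -1301/5 ≈ -260.20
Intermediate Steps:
Y(U) = -9 + U
O = -13 (O = 5 - 18 = -13)
j = -259/65 (j = 18/(-13) + 13/(-9 + 4) = 18*(-1/13) + 13/(-5) = -18/13 + 13*(-⅕) = -18/13 - 13/5 = -259/65 ≈ -3.9846)
(-4*(-6) + j)*O = (-4*(-6) - 259/65)*(-13) = (24 - 259/65)*(-13) = (1301/65)*(-13) = -1301/5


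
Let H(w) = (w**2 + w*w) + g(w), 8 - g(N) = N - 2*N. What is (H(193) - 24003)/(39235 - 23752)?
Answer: 50696/15483 ≈ 3.2743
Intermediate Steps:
g(N) = 8 + N (g(N) = 8 - (N - 2*N) = 8 - (-1)*N = 8 + N)
H(w) = 8 + w + 2*w**2 (H(w) = (w**2 + w*w) + (8 + w) = (w**2 + w**2) + (8 + w) = 2*w**2 + (8 + w) = 8 + w + 2*w**2)
(H(193) - 24003)/(39235 - 23752) = ((8 + 193 + 2*193**2) - 24003)/(39235 - 23752) = ((8 + 193 + 2*37249) - 24003)/15483 = ((8 + 193 + 74498) - 24003)*(1/15483) = (74699 - 24003)*(1/15483) = 50696*(1/15483) = 50696/15483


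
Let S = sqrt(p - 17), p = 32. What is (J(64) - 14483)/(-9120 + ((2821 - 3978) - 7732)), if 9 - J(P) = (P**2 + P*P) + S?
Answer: 22666/18009 + sqrt(15)/18009 ≈ 1.2588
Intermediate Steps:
S = sqrt(15) (S = sqrt(32 - 17) = sqrt(15) ≈ 3.8730)
J(P) = 9 - sqrt(15) - 2*P**2 (J(P) = 9 - ((P**2 + P*P) + sqrt(15)) = 9 - ((P**2 + P**2) + sqrt(15)) = 9 - (2*P**2 + sqrt(15)) = 9 - (sqrt(15) + 2*P**2) = 9 + (-sqrt(15) - 2*P**2) = 9 - sqrt(15) - 2*P**2)
(J(64) - 14483)/(-9120 + ((2821 - 3978) - 7732)) = ((9 - sqrt(15) - 2*64**2) - 14483)/(-9120 + ((2821 - 3978) - 7732)) = ((9 - sqrt(15) - 2*4096) - 14483)/(-9120 + (-1157 - 7732)) = ((9 - sqrt(15) - 8192) - 14483)/(-9120 - 8889) = ((-8183 - sqrt(15)) - 14483)/(-18009) = (-22666 - sqrt(15))*(-1/18009) = 22666/18009 + sqrt(15)/18009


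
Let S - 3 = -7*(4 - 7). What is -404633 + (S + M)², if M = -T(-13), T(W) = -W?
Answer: -404512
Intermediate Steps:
M = -13 (M = -(-1)*(-13) = -1*13 = -13)
S = 24 (S = 3 - 7*(4 - 7) = 3 - 7*(-3) = 3 + 21 = 24)
-404633 + (S + M)² = -404633 + (24 - 13)² = -404633 + 11² = -404633 + 121 = -404512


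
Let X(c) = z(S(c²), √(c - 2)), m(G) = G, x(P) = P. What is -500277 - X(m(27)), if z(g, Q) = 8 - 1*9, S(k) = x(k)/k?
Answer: -500276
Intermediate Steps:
S(k) = 1 (S(k) = k/k = 1)
z(g, Q) = -1 (z(g, Q) = 8 - 9 = -1)
X(c) = -1
-500277 - X(m(27)) = -500277 - 1*(-1) = -500277 + 1 = -500276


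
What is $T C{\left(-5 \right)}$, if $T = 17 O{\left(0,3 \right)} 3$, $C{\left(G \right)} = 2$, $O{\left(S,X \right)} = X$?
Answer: $306$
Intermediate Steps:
$T = 153$ ($T = 17 \cdot 3 \cdot 3 = 51 \cdot 3 = 153$)
$T C{\left(-5 \right)} = 153 \cdot 2 = 306$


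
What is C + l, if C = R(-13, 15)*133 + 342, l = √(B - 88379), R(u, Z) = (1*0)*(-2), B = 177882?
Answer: 342 + √89503 ≈ 641.17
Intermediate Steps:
R(u, Z) = 0 (R(u, Z) = 0*(-2) = 0)
l = √89503 (l = √(177882 - 88379) = √89503 ≈ 299.17)
C = 342 (C = 0*133 + 342 = 0 + 342 = 342)
C + l = 342 + √89503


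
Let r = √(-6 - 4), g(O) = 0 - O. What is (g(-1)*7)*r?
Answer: 7*I*√10 ≈ 22.136*I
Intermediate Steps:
g(O) = -O
r = I*√10 (r = √(-10) = I*√10 ≈ 3.1623*I)
(g(-1)*7)*r = (-1*(-1)*7)*(I*√10) = (1*7)*(I*√10) = 7*(I*√10) = 7*I*√10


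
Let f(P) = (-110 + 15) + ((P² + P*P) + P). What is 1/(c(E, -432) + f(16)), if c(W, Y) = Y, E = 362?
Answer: 1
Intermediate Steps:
f(P) = -95 + P + 2*P² (f(P) = -95 + ((P² + P²) + P) = -95 + (2*P² + P) = -95 + (P + 2*P²) = -95 + P + 2*P²)
1/(c(E, -432) + f(16)) = 1/(-432 + (-95 + 16 + 2*16²)) = 1/(-432 + (-95 + 16 + 2*256)) = 1/(-432 + (-95 + 16 + 512)) = 1/(-432 + 433) = 1/1 = 1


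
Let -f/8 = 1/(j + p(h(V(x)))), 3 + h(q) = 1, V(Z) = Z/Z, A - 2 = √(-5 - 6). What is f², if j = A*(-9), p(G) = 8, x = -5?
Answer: 64/(10 + 9*I*√11)² ≈ -0.051548 - 0.038905*I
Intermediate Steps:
A = 2 + I*√11 (A = 2 + √(-5 - 6) = 2 + √(-11) = 2 + I*√11 ≈ 2.0 + 3.3166*I)
V(Z) = 1
h(q) = -2 (h(q) = -3 + 1 = -2)
j = -18 - 9*I*√11 (j = (2 + I*√11)*(-9) = -18 - 9*I*√11 ≈ -18.0 - 29.85*I)
f = -8/(-10 - 9*I*√11) (f = -8/((-18 - 9*I*√11) + 8) = -8/(-10 - 9*I*√11) ≈ 0.080727 - 0.24097*I)
f² = (80/991 - 72*I*√11/991)²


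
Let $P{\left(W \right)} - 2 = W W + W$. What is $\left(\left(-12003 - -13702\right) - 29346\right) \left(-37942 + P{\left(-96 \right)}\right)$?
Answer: $796786540$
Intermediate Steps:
$P{\left(W \right)} = 2 + W + W^{2}$ ($P{\left(W \right)} = 2 + \left(W W + W\right) = 2 + \left(W^{2} + W\right) = 2 + \left(W + W^{2}\right) = 2 + W + W^{2}$)
$\left(\left(-12003 - -13702\right) - 29346\right) \left(-37942 + P{\left(-96 \right)}\right) = \left(\left(-12003 - -13702\right) - 29346\right) \left(-37942 + \left(2 - 96 + \left(-96\right)^{2}\right)\right) = \left(\left(-12003 + 13702\right) - 29346\right) \left(-37942 + \left(2 - 96 + 9216\right)\right) = \left(1699 - 29346\right) \left(-37942 + 9122\right) = \left(-27647\right) \left(-28820\right) = 796786540$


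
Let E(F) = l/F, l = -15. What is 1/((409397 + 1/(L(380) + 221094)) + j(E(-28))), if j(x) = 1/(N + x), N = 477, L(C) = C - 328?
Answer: 2956943166/1210563667536361 ≈ 2.4426e-6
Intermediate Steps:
L(C) = -328 + C
E(F) = -15/F
j(x) = 1/(477 + x)
1/((409397 + 1/(L(380) + 221094)) + j(E(-28))) = 1/((409397 + 1/((-328 + 380) + 221094)) + 1/(477 - 15/(-28))) = 1/((409397 + 1/(52 + 221094)) + 1/(477 - 15*(-1/28))) = 1/((409397 + 1/221146) + 1/(477 + 15/28)) = 1/((409397 + 1/221146) + 1/(13371/28)) = 1/(90536508963/221146 + 28/13371) = 1/(1210563667536361/2956943166) = 2956943166/1210563667536361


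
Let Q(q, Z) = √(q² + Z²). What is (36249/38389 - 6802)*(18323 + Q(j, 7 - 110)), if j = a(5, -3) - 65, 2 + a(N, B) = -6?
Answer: -4783873812467/38389 - 261085729*√15938/38389 ≈ -1.2547e+8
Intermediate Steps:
a(N, B) = -8 (a(N, B) = -2 - 6 = -8)
j = -73 (j = -8 - 65 = -73)
Q(q, Z) = √(Z² + q²)
(36249/38389 - 6802)*(18323 + Q(j, 7 - 110)) = (36249/38389 - 6802)*(18323 + √((7 - 110)² + (-73)²)) = (36249*(1/38389) - 6802)*(18323 + √((-103)² + 5329)) = (36249/38389 - 6802)*(18323 + √(10609 + 5329)) = -261085729*(18323 + √15938)/38389 = -4783873812467/38389 - 261085729*√15938/38389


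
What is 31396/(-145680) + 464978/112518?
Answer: 2675224163/682984260 ≈ 3.9170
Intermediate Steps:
31396/(-145680) + 464978/112518 = 31396*(-1/145680) + 464978*(1/112518) = -7849/36420 + 232489/56259 = 2675224163/682984260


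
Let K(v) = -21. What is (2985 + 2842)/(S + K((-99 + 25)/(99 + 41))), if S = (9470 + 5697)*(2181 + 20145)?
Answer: 5827/338618421 ≈ 1.7208e-5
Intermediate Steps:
S = 338618442 (S = 15167*22326 = 338618442)
(2985 + 2842)/(S + K((-99 + 25)/(99 + 41))) = (2985 + 2842)/(338618442 - 21) = 5827/338618421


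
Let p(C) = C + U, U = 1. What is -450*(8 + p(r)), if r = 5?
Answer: -6300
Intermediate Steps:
p(C) = 1 + C (p(C) = C + 1 = 1 + C)
-450*(8 + p(r)) = -450*(8 + (1 + 5)) = -450*(8 + 6) = -450*14 = -90*70 = -6300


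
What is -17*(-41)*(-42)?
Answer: -29274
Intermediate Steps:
-17*(-41)*(-42) = 697*(-42) = -29274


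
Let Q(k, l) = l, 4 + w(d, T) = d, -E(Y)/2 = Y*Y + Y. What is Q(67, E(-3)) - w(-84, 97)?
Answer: 76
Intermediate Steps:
E(Y) = -2*Y - 2*Y**2 (E(Y) = -2*(Y*Y + Y) = -2*(Y**2 + Y) = -2*(Y + Y**2) = -2*Y - 2*Y**2)
w(d, T) = -4 + d
Q(67, E(-3)) - w(-84, 97) = -2*(-3)*(1 - 3) - (-4 - 84) = -2*(-3)*(-2) - 1*(-88) = -12 + 88 = 76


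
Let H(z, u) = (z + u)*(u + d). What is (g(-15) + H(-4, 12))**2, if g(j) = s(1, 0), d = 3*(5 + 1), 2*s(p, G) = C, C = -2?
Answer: 57121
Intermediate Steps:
s(p, G) = -1 (s(p, G) = (1/2)*(-2) = -1)
d = 18 (d = 3*6 = 18)
g(j) = -1
H(z, u) = (18 + u)*(u + z) (H(z, u) = (z + u)*(u + 18) = (u + z)*(18 + u) = (18 + u)*(u + z))
(g(-15) + H(-4, 12))**2 = (-1 + (12**2 + 18*12 + 18*(-4) + 12*(-4)))**2 = (-1 + (144 + 216 - 72 - 48))**2 = (-1 + 240)**2 = 239**2 = 57121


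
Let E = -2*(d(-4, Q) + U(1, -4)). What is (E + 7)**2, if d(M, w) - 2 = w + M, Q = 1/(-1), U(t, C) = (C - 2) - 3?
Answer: 961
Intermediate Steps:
U(t, C) = -5 + C (U(t, C) = (-2 + C) - 3 = -5 + C)
Q = -1
d(M, w) = 2 + M + w (d(M, w) = 2 + (w + M) = 2 + (M + w) = 2 + M + w)
E = 24 (E = -2*((2 - 4 - 1) + (-5 - 4)) = -2*(-3 - 9) = -2*(-12) = 24)
(E + 7)**2 = (24 + 7)**2 = 31**2 = 961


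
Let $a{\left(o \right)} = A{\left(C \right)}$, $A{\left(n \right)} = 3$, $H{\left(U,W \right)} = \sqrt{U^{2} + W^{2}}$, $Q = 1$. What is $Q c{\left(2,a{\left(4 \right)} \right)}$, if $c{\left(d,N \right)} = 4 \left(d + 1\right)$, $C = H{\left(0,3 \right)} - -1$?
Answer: $12$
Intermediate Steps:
$C = 4$ ($C = \sqrt{0^{2} + 3^{2}} - -1 = \sqrt{0 + 9} + 1 = \sqrt{9} + 1 = 3 + 1 = 4$)
$a{\left(o \right)} = 3$
$c{\left(d,N \right)} = 4 + 4 d$ ($c{\left(d,N \right)} = 4 \left(1 + d\right) = 4 + 4 d$)
$Q c{\left(2,a{\left(4 \right)} \right)} = 1 \left(4 + 4 \cdot 2\right) = 1 \left(4 + 8\right) = 1 \cdot 12 = 12$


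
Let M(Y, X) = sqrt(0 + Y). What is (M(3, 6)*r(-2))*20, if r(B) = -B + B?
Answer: 0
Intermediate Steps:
r(B) = 0
M(Y, X) = sqrt(Y)
(M(3, 6)*r(-2))*20 = (sqrt(3)*0)*20 = 0*20 = 0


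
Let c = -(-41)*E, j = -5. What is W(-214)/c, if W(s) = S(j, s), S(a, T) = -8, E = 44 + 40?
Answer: -2/861 ≈ -0.0023229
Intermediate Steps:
E = 84
W(s) = -8
c = 3444 (c = -(-41)*84 = -1*(-3444) = 3444)
W(-214)/c = -8/3444 = -8*1/3444 = -2/861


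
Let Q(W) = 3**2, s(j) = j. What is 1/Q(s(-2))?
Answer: 1/9 ≈ 0.11111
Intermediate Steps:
Q(W) = 9
1/Q(s(-2)) = 1/9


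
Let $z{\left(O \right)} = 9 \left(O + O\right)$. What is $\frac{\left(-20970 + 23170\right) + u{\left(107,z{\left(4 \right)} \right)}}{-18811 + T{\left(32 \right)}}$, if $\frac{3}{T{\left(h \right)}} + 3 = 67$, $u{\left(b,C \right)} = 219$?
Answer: $- \frac{154816}{1203901} \approx -0.1286$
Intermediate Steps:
$z{\left(O \right)} = 18 O$ ($z{\left(O \right)} = 9 \cdot 2 O = 18 O$)
$T{\left(h \right)} = \frac{3}{64}$ ($T{\left(h \right)} = \frac{3}{-3 + 67} = \frac{3}{64}$)
$\frac{\left(-20970 + 23170\right) + u{\left(107,z{\left(4 \right)} \right)}}{-18811 + T{\left(32 \right)}} = \frac{\left(-20970 + 23170\right) + 219}{-18811 + \frac{3}{64}} = \frac{2200 + 219}{- \frac{1203901}{64}} = 2419 \left(- \frac{64}{1203901}\right) = - \frac{154816}{1203901}$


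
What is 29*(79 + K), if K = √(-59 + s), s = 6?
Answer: 2291 + 29*I*√53 ≈ 2291.0 + 211.12*I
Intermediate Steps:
K = I*√53 (K = √(-59 + 6) = √(-53) = I*√53 ≈ 7.2801*I)
29*(79 + K) = 29*(79 + I*√53) = 2291 + 29*I*√53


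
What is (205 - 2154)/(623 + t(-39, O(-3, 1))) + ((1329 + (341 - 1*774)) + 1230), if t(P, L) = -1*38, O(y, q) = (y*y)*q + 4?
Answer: 1241761/585 ≈ 2122.7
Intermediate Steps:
O(y, q) = 4 + q*y**2 (O(y, q) = y**2*q + 4 = q*y**2 + 4 = 4 + q*y**2)
t(P, L) = -38
(205 - 2154)/(623 + t(-39, O(-3, 1))) + ((1329 + (341 - 1*774)) + 1230) = (205 - 2154)/(623 - 38) + ((1329 + (341 - 1*774)) + 1230) = -1949/585 + ((1329 + (341 - 774)) + 1230) = -1949*1/585 + ((1329 - 433) + 1230) = -1949/585 + (896 + 1230) = -1949/585 + 2126 = 1241761/585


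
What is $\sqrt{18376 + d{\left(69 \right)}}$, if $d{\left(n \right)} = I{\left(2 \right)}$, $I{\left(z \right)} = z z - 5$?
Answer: $35 \sqrt{15} \approx 135.55$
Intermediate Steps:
$I{\left(z \right)} = -5 + z^{2}$ ($I{\left(z \right)} = z^{2} - 5 = -5 + z^{2}$)
$d{\left(n \right)} = -1$ ($d{\left(n \right)} = -5 + 2^{2} = -5 + 4 = -1$)
$\sqrt{18376 + d{\left(69 \right)}} = \sqrt{18376 - 1} = \sqrt{18375} = 35 \sqrt{15}$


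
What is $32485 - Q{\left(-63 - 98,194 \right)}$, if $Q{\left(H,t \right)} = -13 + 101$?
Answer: $32397$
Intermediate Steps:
$Q{\left(H,t \right)} = 88$
$32485 - Q{\left(-63 - 98,194 \right)} = 32485 - 88 = 32397$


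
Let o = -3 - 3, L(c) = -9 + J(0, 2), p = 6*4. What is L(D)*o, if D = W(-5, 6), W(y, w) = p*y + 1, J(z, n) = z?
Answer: 54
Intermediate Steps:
p = 24
W(y, w) = 1 + 24*y (W(y, w) = 24*y + 1 = 1 + 24*y)
D = -119 (D = 1 + 24*(-5) = 1 - 120 = -119)
L(c) = -9 (L(c) = -9 + 0 = -9)
o = -6
L(D)*o = -9*(-6) = 54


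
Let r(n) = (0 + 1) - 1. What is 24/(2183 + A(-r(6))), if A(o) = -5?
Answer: 4/363 ≈ 0.011019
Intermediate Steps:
r(n) = 0 (r(n) = 1 - 1 = 0)
24/(2183 + A(-r(6))) = 24/(2183 - 5) = 24/2178 = (1/2178)*24 = 4/363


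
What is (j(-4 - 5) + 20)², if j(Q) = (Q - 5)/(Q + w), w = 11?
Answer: 169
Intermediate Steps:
j(Q) = (-5 + Q)/(11 + Q) (j(Q) = (Q - 5)/(Q + 11) = (-5 + Q)/(11 + Q))
(j(-4 - 5) + 20)² = ((-5 + (-4 - 5))/(11 + (-4 - 5)) + 20)² = ((-5 - 9)/(11 - 9) + 20)² = (-14/2 + 20)² = ((½)*(-14) + 20)² = (-7 + 20)² = 13² = 169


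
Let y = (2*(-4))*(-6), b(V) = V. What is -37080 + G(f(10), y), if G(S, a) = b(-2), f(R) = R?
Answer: -37082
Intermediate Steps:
y = 48 (y = -8*(-6) = 48)
G(S, a) = -2
-37080 + G(f(10), y) = -37080 - 2 = -37082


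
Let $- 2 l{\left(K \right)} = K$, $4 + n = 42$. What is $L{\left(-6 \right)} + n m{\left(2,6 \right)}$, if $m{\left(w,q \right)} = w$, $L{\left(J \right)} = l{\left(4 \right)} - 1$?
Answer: $73$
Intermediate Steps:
$n = 38$ ($n = -4 + 42 = 38$)
$l{\left(K \right)} = - \frac{K}{2}$
$L{\left(J \right)} = -3$ ($L{\left(J \right)} = \left(- \frac{1}{2}\right) 4 - 1 = -2 - 1 = -3$)
$L{\left(-6 \right)} + n m{\left(2,6 \right)} = -3 + 38 \cdot 2 = -3 + 76 = 73$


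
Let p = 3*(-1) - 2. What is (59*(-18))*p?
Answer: 5310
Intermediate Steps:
p = -5 (p = -3 - 2 = -5)
(59*(-18))*p = (59*(-18))*(-5) = -1062*(-5) = 5310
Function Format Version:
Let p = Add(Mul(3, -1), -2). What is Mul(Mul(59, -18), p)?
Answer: 5310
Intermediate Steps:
p = -5 (p = Add(-3, -2) = -5)
Mul(Mul(59, -18), p) = Mul(Mul(59, -18), -5) = Mul(-1062, -5) = 5310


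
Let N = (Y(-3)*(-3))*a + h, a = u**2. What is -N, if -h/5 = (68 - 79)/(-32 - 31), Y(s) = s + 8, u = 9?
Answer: 76600/63 ≈ 1215.9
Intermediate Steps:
Y(s) = 8 + s
h = -55/63 (h = -5*(68 - 79)/(-32 - 31) = -(-55)/(-63) = -(-55)*(-1)/63 = -5*11/63 = -55/63 ≈ -0.87302)
a = 81 (a = 9**2 = 81)
N = -76600/63 (N = ((8 - 3)*(-3))*81 - 55/63 = (5*(-3))*81 - 55/63 = -15*81 - 55/63 = -1215 - 55/63 = -76600/63 ≈ -1215.9)
-N = -1*(-76600/63) = 76600/63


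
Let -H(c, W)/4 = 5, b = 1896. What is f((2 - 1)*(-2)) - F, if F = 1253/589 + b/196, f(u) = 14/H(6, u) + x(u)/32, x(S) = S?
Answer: -29007161/2308880 ≈ -12.563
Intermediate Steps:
H(c, W) = -20 (H(c, W) = -4*5 = -20)
f(u) = -7/10 + u/32 (f(u) = 14/(-20) + u/32 = 14*(-1/20) + u*(1/32) = -7/10 + u/32)
F = 340583/28861 (F = 1253/589 + 1896/196 = 1253*(1/589) + 1896*(1/196) = 1253/589 + 474/49 = 340583/28861 ≈ 11.801)
f((2 - 1)*(-2)) - F = (-7/10 + ((2 - 1)*(-2))/32) - 1*340583/28861 = (-7/10 + (1*(-2))/32) - 340583/28861 = (-7/10 + (1/32)*(-2)) - 340583/28861 = (-7/10 - 1/16) - 340583/28861 = -61/80 - 340583/28861 = -29007161/2308880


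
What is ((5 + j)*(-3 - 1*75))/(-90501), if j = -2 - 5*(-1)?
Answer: 208/30167 ≈ 0.0068950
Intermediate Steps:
j = 3 (j = -2 + 5 = 3)
((5 + j)*(-3 - 1*75))/(-90501) = ((5 + 3)*(-3 - 1*75))/(-90501) = (8*(-3 - 75))*(-1/90501) = (8*(-78))*(-1/90501) = -624*(-1/90501) = 208/30167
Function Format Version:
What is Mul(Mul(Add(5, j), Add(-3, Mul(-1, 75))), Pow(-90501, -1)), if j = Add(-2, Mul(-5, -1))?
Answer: Rational(208, 30167) ≈ 0.0068950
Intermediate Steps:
j = 3 (j = Add(-2, 5) = 3)
Mul(Mul(Add(5, j), Add(-3, Mul(-1, 75))), Pow(-90501, -1)) = Mul(Mul(Add(5, 3), Add(-3, Mul(-1, 75))), Pow(-90501, -1)) = Mul(Mul(8, Add(-3, -75)), Rational(-1, 90501)) = Mul(Mul(8, -78), Rational(-1, 90501)) = Mul(-624, Rational(-1, 90501)) = Rational(208, 30167)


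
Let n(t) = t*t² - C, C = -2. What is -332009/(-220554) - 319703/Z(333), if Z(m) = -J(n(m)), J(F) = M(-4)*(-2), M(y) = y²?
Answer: -35250575587/3528864 ≈ -9989.2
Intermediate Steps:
n(t) = 2 + t³ (n(t) = t*t² - 1*(-2) = t³ + 2 = 2 + t³)
J(F) = -32 (J(F) = (-4)²*(-2) = 16*(-2) = -32)
Z(m) = 32 (Z(m) = -1*(-32) = 32)
-332009/(-220554) - 319703/Z(333) = -332009/(-220554) - 319703/32 = -332009*(-1/220554) - 319703*1/32 = 332009/220554 - 319703/32 = -35250575587/3528864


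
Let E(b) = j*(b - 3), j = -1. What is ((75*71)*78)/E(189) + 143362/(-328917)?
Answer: -22773723547/10196427 ≈ -2233.5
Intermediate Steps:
E(b) = 3 - b (E(b) = -(b - 3) = -(-3 + b) = 3 - b)
((75*71)*78)/E(189) + 143362/(-328917) = ((75*71)*78)/(3 - 1*189) + 143362/(-328917) = (5325*78)/(3 - 189) + 143362*(-1/328917) = 415350/(-186) - 143362/328917 = 415350*(-1/186) - 143362/328917 = -69225/31 - 143362/328917 = -22773723547/10196427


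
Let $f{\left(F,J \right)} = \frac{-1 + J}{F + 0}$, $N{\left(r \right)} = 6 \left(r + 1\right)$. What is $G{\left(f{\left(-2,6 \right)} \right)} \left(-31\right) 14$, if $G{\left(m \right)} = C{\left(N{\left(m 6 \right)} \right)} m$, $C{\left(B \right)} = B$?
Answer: $-91140$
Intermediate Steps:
$N{\left(r \right)} = 6 + 6 r$ ($N{\left(r \right)} = 6 \left(1 + r\right) = 6 + 6 r$)
$f{\left(F,J \right)} = \frac{-1 + J}{F}$
$G{\left(m \right)} = m \left(6 + 36 m\right)$ ($G{\left(m \right)} = \left(6 + 6 m 6\right) m = \left(6 + 6 \cdot 6 m\right) m = \left(6 + 36 m\right) m = m \left(6 + 36 m\right)$)
$G{\left(f{\left(-2,6 \right)} \right)} \left(-31\right) 14 = 6 \frac{-1 + 6}{-2} \left(1 + 6 \frac{-1 + 6}{-2}\right) \left(-31\right) 14 = 6 \left(\left(- \frac{1}{2}\right) 5\right) \left(1 + 6 \left(\left(- \frac{1}{2}\right) 5\right)\right) \left(-31\right) 14 = 6 \left(- \frac{5}{2}\right) \left(1 + 6 \left(- \frac{5}{2}\right)\right) \left(-31\right) 14 = 6 \left(- \frac{5}{2}\right) \left(1 - 15\right) \left(-31\right) 14 = 6 \left(- \frac{5}{2}\right) \left(-14\right) \left(-31\right) 14 = 210 \left(-31\right) 14 = \left(-6510\right) 14 = -91140$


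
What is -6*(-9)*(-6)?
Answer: -324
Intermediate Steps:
-6*(-9)*(-6) = 54*(-6) = -324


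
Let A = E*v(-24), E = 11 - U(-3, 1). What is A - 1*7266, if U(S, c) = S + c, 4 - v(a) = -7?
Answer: -7123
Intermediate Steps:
v(a) = 11 (v(a) = 4 - 1*(-7) = 4 + 7 = 11)
E = 13 (E = 11 - (-3 + 1) = 11 - 1*(-2) = 11 + 2 = 13)
A = 143 (A = 13*11 = 143)
A - 1*7266 = 143 - 1*7266 = 143 - 7266 = -7123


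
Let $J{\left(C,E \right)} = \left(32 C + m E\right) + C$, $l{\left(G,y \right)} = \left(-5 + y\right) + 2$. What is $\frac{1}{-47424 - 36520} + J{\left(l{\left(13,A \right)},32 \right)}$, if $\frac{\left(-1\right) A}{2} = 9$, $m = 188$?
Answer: $\frac{446833911}{83944} \approx 5323.0$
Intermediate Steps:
$A = -18$ ($A = \left(-2\right) 9 = -18$)
$l{\left(G,y \right)} = -3 + y$
$J{\left(C,E \right)} = 33 C + 188 E$ ($J{\left(C,E \right)} = \left(32 C + 188 E\right) + C = 33 C + 188 E$)
$\frac{1}{-47424 - 36520} + J{\left(l{\left(13,A \right)},32 \right)} = \frac{1}{-47424 - 36520} + \left(33 \left(-3 - 18\right) + 188 \cdot 32\right) = \frac{1}{-83944} + \left(33 \left(-21\right) + 6016\right) = - \frac{1}{83944} + \left(-693 + 6016\right) = - \frac{1}{83944} + 5323 = \frac{446833911}{83944}$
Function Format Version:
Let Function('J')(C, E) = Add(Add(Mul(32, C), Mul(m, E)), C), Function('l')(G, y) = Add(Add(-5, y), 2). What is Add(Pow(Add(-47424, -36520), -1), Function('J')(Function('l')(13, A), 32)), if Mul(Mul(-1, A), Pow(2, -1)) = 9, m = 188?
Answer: Rational(446833911, 83944) ≈ 5323.0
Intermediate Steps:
A = -18 (A = Mul(-2, 9) = -18)
Function('l')(G, y) = Add(-3, y)
Function('J')(C, E) = Add(Mul(33, C), Mul(188, E)) (Function('J')(C, E) = Add(Add(Mul(32, C), Mul(188, E)), C) = Add(Mul(33, C), Mul(188, E)))
Add(Pow(Add(-47424, -36520), -1), Function('J')(Function('l')(13, A), 32)) = Add(Pow(Add(-47424, -36520), -1), Add(Mul(33, Add(-3, -18)), Mul(188, 32))) = Add(Pow(-83944, -1), Add(Mul(33, -21), 6016)) = Add(Rational(-1, 83944), Add(-693, 6016)) = Add(Rational(-1, 83944), 5323) = Rational(446833911, 83944)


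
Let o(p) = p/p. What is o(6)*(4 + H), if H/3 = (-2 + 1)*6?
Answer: -14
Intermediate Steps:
H = -18 (H = 3*((-2 + 1)*6) = 3*(-1*6) = 3*(-6) = -18)
o(p) = 1
o(6)*(4 + H) = 1*(4 - 18) = 1*(-14) = -14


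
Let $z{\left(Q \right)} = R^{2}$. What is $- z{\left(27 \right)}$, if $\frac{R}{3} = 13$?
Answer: $-1521$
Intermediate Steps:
$R = 39$ ($R = 3 \cdot 13 = 39$)
$z{\left(Q \right)} = 1521$ ($z{\left(Q \right)} = 39^{2} = 1521$)
$- z{\left(27 \right)} = \left(-1\right) 1521 = -1521$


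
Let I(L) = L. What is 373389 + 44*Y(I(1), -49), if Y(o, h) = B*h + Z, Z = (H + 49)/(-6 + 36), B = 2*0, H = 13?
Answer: 5602199/15 ≈ 3.7348e+5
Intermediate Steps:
B = 0
Z = 31/15 (Z = (13 + 49)/(-6 + 36) = 62/30 = 62*(1/30) = 31/15 ≈ 2.0667)
Y(o, h) = 31/15 (Y(o, h) = 0*h + 31/15 = 0 + 31/15 = 31/15)
373389 + 44*Y(I(1), -49) = 373389 + 44*(31/15) = 373389 + 1364/15 = 5602199/15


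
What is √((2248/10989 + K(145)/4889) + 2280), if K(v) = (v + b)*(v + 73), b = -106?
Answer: √731844499798077270/17908407 ≈ 47.770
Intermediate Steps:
K(v) = (-106 + v)*(73 + v) (K(v) = (v - 106)*(v + 73) = (-106 + v)*(73 + v))
√((2248/10989 + K(145)/4889) + 2280) = √((2248/10989 + (-7738 + 145² - 33*145)/4889) + 2280) = √((2248*(1/10989) + (-7738 + 21025 - 4785)*(1/4889)) + 2280) = √((2248/10989 + 8502*(1/4889)) + 2280) = √((2248/10989 + 8502/4889) + 2280) = √(104418950/53725221 + 2280) = √(122597922830/53725221) = √731844499798077270/17908407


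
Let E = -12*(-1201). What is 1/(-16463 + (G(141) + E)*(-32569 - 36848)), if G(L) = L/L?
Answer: -1/1000523684 ≈ -9.9948e-10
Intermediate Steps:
G(L) = 1
E = 14412
1/(-16463 + (G(141) + E)*(-32569 - 36848)) = 1/(-16463 + (1 + 14412)*(-32569 - 36848)) = 1/(-16463 + 14413*(-69417)) = 1/(-16463 - 1000507221) = 1/(-1000523684) = -1/1000523684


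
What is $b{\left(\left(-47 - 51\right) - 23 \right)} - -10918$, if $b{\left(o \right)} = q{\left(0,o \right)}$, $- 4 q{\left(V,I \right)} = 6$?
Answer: $\frac{21833}{2} \approx 10917.0$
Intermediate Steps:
$q{\left(V,I \right)} = - \frac{3}{2}$ ($q{\left(V,I \right)} = \left(- \frac{1}{4}\right) 6 = - \frac{3}{2}$)
$b{\left(o \right)} = - \frac{3}{2}$
$b{\left(\left(-47 - 51\right) - 23 \right)} - -10918 = - \frac{3}{2} - -10918 = - \frac{3}{2} + 10918 = \frac{21833}{2}$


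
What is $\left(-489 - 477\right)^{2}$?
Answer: $933156$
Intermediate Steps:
$\left(-489 - 477\right)^{2} = \left(-966\right)^{2} = 933156$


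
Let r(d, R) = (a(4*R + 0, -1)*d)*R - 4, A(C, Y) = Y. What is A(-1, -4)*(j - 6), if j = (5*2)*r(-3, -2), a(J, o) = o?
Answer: 424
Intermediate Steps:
r(d, R) = -4 - R*d (r(d, R) = (-d)*R - 4 = -R*d - 4 = -4 - R*d)
j = -100 (j = (5*2)*(-4 - 1*(-2)*(-3)) = 10*(-4 - 6) = 10*(-10) = -100)
A(-1, -4)*(j - 6) = -4*(-100 - 6) = -4*(-106) = 424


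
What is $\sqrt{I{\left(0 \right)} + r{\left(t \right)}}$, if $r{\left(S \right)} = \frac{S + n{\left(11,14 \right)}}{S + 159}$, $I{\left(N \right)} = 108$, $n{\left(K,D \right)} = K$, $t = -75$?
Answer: $\frac{2 \sqrt{11823}}{21} \approx 10.356$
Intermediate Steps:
$r{\left(S \right)} = \frac{11 + S}{159 + S}$ ($r{\left(S \right)} = \frac{S + 11}{S + 159} = \frac{11 + S}{159 + S}$)
$\sqrt{I{\left(0 \right)} + r{\left(t \right)}} = \sqrt{108 + \frac{11 - 75}{159 - 75}} = \sqrt{108 + \frac{1}{84} \left(-64\right)} = \sqrt{108 - \frac{16}{21}} = \sqrt{\frac{2252}{21}} = \frac{2 \sqrt{11823}}{21}$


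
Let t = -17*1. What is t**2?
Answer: 289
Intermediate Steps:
t = -17
t**2 = (-17)**2 = 289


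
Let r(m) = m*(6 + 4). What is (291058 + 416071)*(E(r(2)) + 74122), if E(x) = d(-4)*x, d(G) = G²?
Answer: 52640097018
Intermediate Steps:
r(m) = 10*m (r(m) = m*10 = 10*m)
E(x) = 16*x (E(x) = (-4)²*x = 16*x)
(291058 + 416071)*(E(r(2)) + 74122) = (291058 + 416071)*(16*(10*2) + 74122) = 707129*(16*20 + 74122) = 707129*(320 + 74122) = 707129*74442 = 52640097018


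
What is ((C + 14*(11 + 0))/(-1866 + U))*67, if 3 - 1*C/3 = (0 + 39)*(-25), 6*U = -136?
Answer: -310344/2833 ≈ -109.55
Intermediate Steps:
U = -68/3 (U = (1/6)*(-136) = -68/3 ≈ -22.667)
C = 2934 (C = 9 - 3*(0 + 39)*(-25) = 9 - 117*(-25) = 9 - 3*(-975) = 9 + 2925 = 2934)
((C + 14*(11 + 0))/(-1866 + U))*67 = ((2934 + 14*(11 + 0))/(-1866 - 68/3))*67 = ((2934 + 14*11)/(-5666/3))*67 = ((2934 + 154)*(-3/5666))*67 = (3088*(-3/5666))*67 = -4632/2833*67 = -310344/2833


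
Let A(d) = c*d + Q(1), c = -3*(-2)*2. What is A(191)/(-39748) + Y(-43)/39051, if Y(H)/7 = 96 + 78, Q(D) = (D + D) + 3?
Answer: -13762361/517399716 ≈ -0.026599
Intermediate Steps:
Q(D) = 3 + 2*D (Q(D) = 2*D + 3 = 3 + 2*D)
c = 12 (c = 6*2 = 12)
Y(H) = 1218 (Y(H) = 7*(96 + 78) = 7*174 = 1218)
A(d) = 5 + 12*d (A(d) = 12*d + (3 + 2*1) = 12*d + (3 + 2) = 12*d + 5 = 5 + 12*d)
A(191)/(-39748) + Y(-43)/39051 = (5 + 12*191)/(-39748) + 1218/39051 = (5 + 2292)*(-1/39748) + 1218*(1/39051) = 2297*(-1/39748) + 406/13017 = -2297/39748 + 406/13017 = -13762361/517399716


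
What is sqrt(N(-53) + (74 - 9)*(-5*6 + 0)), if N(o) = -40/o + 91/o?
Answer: 3*I*sqrt(608917)/53 ≈ 44.17*I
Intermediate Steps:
N(o) = 51/o
sqrt(N(-53) + (74 - 9)*(-5*6 + 0)) = sqrt(51/(-53) + (74 - 9)*(-5*6 + 0)) = sqrt(51*(-1/53) + 65*(-30 + 0)) = sqrt(-51/53 + 65*(-30)) = sqrt(-51/53 - 1950) = sqrt(-103401/53) = 3*I*sqrt(608917)/53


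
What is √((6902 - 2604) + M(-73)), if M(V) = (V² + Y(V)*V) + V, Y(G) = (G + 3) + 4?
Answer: 2*√3593 ≈ 119.88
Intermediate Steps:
Y(G) = 7 + G (Y(G) = (3 + G) + 4 = 7 + G)
M(V) = V + V² + V*(7 + V) (M(V) = (V² + (7 + V)*V) + V = (V² + V*(7 + V)) + V = V + V² + V*(7 + V))
√((6902 - 2604) + M(-73)) = √((6902 - 2604) + 2*(-73)*(4 - 73)) = √(4298 + 2*(-73)*(-69)) = √(4298 + 10074) = √14372 = 2*√3593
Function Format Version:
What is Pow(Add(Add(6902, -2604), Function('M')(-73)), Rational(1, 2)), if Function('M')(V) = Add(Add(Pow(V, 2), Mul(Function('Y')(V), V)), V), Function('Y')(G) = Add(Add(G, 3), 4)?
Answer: Mul(2, Pow(3593, Rational(1, 2))) ≈ 119.88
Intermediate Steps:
Function('Y')(G) = Add(7, G) (Function('Y')(G) = Add(Add(3, G), 4) = Add(7, G))
Function('M')(V) = Add(V, Pow(V, 2), Mul(V, Add(7, V))) (Function('M')(V) = Add(Add(Pow(V, 2), Mul(Add(7, V), V)), V) = Add(Add(Pow(V, 2), Mul(V, Add(7, V))), V) = Add(V, Pow(V, 2), Mul(V, Add(7, V))))
Pow(Add(Add(6902, -2604), Function('M')(-73)), Rational(1, 2)) = Pow(Add(Add(6902, -2604), Mul(2, -73, Add(4, -73))), Rational(1, 2)) = Pow(Add(4298, Mul(2, -73, -69)), Rational(1, 2)) = Pow(Add(4298, 10074), Rational(1, 2)) = Pow(14372, Rational(1, 2)) = Mul(2, Pow(3593, Rational(1, 2)))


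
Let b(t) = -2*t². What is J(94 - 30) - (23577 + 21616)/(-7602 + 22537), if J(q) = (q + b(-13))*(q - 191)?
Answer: 519662937/14935 ≈ 34795.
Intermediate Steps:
J(q) = (-338 + q)*(-191 + q) (J(q) = (q - 2*(-13)²)*(q - 191) = (q - 2*169)*(-191 + q) = (q - 338)*(-191 + q) = (-338 + q)*(-191 + q))
J(94 - 30) - (23577 + 21616)/(-7602 + 22537) = (64558 + (94 - 30)² - 529*(94 - 30)) - (23577 + 21616)/(-7602 + 22537) = (64558 + 64² - 529*64) - 45193/14935 = (64558 + 4096 - 33856) - 45193/14935 = 34798 - 1*45193/14935 = 34798 - 45193/14935 = 519662937/14935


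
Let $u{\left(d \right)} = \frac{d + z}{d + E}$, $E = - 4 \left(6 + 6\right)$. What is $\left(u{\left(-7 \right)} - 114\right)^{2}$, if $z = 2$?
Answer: $\frac{1570009}{121} \approx 12975.0$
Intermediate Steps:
$E = -48$ ($E = \left(-4\right) 12 = -48$)
$u{\left(d \right)} = \frac{2 + d}{-48 + d}$ ($u{\left(d \right)} = \frac{d + 2}{d - 48} = \frac{2 + d}{-48 + d}$)
$\left(u{\left(-7 \right)} - 114\right)^{2} = \left(\frac{2 - 7}{-48 - 7} - 114\right)^{2} = \left(\frac{1}{-55} \left(-5\right) - 114\right)^{2} = \left(\left(- \frac{1}{55}\right) \left(-5\right) - 114\right)^{2} = \left(\frac{1}{11} - 114\right)^{2} = \left(- \frac{1253}{11}\right)^{2} = \frac{1570009}{121}$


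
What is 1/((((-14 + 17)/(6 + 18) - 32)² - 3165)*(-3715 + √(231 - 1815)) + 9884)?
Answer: 32740806464/261739046711100601 + 105626880*I*√11/261739046711100601 ≈ 1.2509e-7 + 1.3385e-9*I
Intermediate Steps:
1/((((-14 + 17)/(6 + 18) - 32)² - 3165)*(-3715 + √(231 - 1815)) + 9884) = 1/(((3/24 - 32)² - 3165)*(-3715 + √(-1584)) + 9884) = 1/(((3*(1/24) - 32)² - 3165)*(-3715 + 12*I*√11) + 9884) = 1/(((⅛ - 32)² - 3165)*(-3715 + 12*I*√11) + 9884) = 1/(((-255/8)² - 3165)*(-3715 + 12*I*√11) + 9884) = 1/((65025/64 - 3165)*(-3715 + 12*I*√11) + 9884) = 1/(-137535*(-3715 + 12*I*√11)/64 + 9884) = 1/((510942525/64 - 412605*I*√11/16) + 9884) = 1/(511575101/64 - 412605*I*√11/16)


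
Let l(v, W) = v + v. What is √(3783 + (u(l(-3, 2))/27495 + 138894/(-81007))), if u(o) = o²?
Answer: √231583245484931403505/247476385 ≈ 61.492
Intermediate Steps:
l(v, W) = 2*v
√(3783 + (u(l(-3, 2))/27495 + 138894/(-81007))) = √(3783 + ((2*(-3))²/27495 + 138894/(-81007))) = √(3783 + ((-6)²*(1/27495) + 138894*(-1/81007))) = √(3783 + (36*(1/27495) - 138894/81007)) = √(3783 + (4/3055 - 138894/81007)) = √(3783 - 423997142/247476385) = √(935779167313/247476385) = √231583245484931403505/247476385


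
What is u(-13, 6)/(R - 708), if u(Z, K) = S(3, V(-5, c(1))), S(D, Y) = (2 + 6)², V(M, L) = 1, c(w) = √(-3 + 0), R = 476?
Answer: -8/29 ≈ -0.27586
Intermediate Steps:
c(w) = I*√3 (c(w) = √(-3) = I*√3)
S(D, Y) = 64 (S(D, Y) = 8² = 64)
u(Z, K) = 64
u(-13, 6)/(R - 708) = 64/(476 - 708) = 64/(-232) = -1/232*64 = -8/29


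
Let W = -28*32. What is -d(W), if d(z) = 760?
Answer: -760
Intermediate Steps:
W = -896
-d(W) = -1*760 = -760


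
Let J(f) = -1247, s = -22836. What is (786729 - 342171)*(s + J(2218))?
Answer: -10706290314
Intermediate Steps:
(786729 - 342171)*(s + J(2218)) = (786729 - 342171)*(-22836 - 1247) = 444558*(-24083) = -10706290314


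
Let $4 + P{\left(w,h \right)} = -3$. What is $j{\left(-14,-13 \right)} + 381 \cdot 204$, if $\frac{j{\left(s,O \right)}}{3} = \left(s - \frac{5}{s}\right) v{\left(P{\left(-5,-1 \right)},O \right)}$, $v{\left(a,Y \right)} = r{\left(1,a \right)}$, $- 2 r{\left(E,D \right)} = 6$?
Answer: $\frac{1089855}{14} \approx 77847.0$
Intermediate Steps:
$r{\left(E,D \right)} = -3$ ($r{\left(E,D \right)} = \left(- \frac{1}{2}\right) 6 = -3$)
$P{\left(w,h \right)} = -7$ ($P{\left(w,h \right)} = -4 - 3 = -7$)
$v{\left(a,Y \right)} = -3$
$j{\left(s,O \right)} = - 9 s + \frac{45}{s}$ ($j{\left(s,O \right)} = 3 \left(s - \frac{5}{s}\right) \left(-3\right) = 3 \left(- 3 s + \frac{15}{s}\right) = - 9 s + \frac{45}{s}$)
$j{\left(-14,-13 \right)} + 381 \cdot 204 = \left(\left(-9\right) \left(-14\right) + \frac{45}{-14}\right) + 381 \cdot 204 = \left(126 + 45 \left(- \frac{1}{14}\right)\right) + 77724 = \left(126 - \frac{45}{14}\right) + 77724 = \frac{1719}{14} + 77724 = \frac{1089855}{14}$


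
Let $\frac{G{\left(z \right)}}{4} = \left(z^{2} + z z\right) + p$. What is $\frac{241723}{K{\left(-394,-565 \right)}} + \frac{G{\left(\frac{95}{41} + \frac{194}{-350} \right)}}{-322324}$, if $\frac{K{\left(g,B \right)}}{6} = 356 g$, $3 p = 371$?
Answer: $- \frac{336127078133428749}{1163731202283370000} \approx -0.28884$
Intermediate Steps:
$p = \frac{371}{3}$ ($p = \frac{1}{3} \cdot 371 = \frac{371}{3} \approx 123.67$)
$K{\left(g,B \right)} = 2136 g$ ($K{\left(g,B \right)} = 6 \cdot 356 g = 2136 g$)
$G{\left(z \right)} = \frac{1484}{3} + 8 z^{2}$ ($G{\left(z \right)} = 4 \left(\left(z^{2} + z z\right) + \frac{371}{3}\right) = 4 \left(\left(z^{2} + z^{2}\right) + \frac{371}{3}\right) = 4 \left(2 z^{2} + \frac{371}{3}\right) = 4 \left(\frac{371}{3} + 2 z^{2}\right) = \frac{1484}{3} + 8 z^{2}$)
$\frac{241723}{K{\left(-394,-565 \right)}} + \frac{G{\left(\frac{95}{41} + \frac{194}{-350} \right)}}{-322324} = \frac{241723}{2136 \left(-394\right)} + \frac{\frac{1484}{3} + 8 \left(\frac{95}{41} + \frac{194}{-350}\right)^{2}}{-322324} = \frac{241723}{-841584} + \left(\frac{1484}{3} + 8 \left(95 \cdot \frac{1}{41} + 194 \left(- \frac{1}{350}\right)\right)^{2}\right) \left(- \frac{1}{322324}\right) = 241723 \left(- \frac{1}{841584}\right) + \left(\frac{1484}{3} + 8 \left(\frac{95}{41} - \frac{97}{175}\right)^{2}\right) \left(- \frac{1}{322324}\right) = - \frac{241723}{841584} + \left(\frac{1484}{3} + 8 \left(\frac{12648}{7175}\right)^{2}\right) \left(- \frac{1}{322324}\right) = - \frac{241723}{841584} + \left(\frac{1484}{3} + 8 \cdot \frac{159971904}{51480625}\right) \left(- \frac{1}{322324}\right) = - \frac{241723}{841584} + \left(\frac{1484}{3} + \frac{1279775232}{51480625}\right) \left(- \frac{1}{322324}\right) = - \frac{241723}{841584} + \frac{80236573196}{154441875} \left(- \frac{1}{322324}\right) = - \frac{241723}{841584} - \frac{20059143299}{12445080729375} = - \frac{336127078133428749}{1163731202283370000}$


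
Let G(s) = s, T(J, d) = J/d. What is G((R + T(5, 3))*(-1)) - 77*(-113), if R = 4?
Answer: 26086/3 ≈ 8695.3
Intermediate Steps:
G((R + T(5, 3))*(-1)) - 77*(-113) = (4 + 5/3)*(-1) - 77*(-113) = (4 + 5*(⅓))*(-1) + 8701 = (4 + 5/3)*(-1) + 8701 = (17/3)*(-1) + 8701 = -17/3 + 8701 = 26086/3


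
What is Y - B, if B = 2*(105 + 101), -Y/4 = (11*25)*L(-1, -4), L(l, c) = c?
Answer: 3988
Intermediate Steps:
Y = 4400 (Y = -4*11*25*(-4) = -1100*(-4) = -4*(-1100) = 4400)
B = 412 (B = 2*206 = 412)
Y - B = 4400 - 1*412 = 4400 - 412 = 3988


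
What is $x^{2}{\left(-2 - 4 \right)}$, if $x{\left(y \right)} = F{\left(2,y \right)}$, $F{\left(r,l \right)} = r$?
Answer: $4$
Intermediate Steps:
$x{\left(y \right)} = 2$
$x^{2}{\left(-2 - 4 \right)} = 2^{2} = 4$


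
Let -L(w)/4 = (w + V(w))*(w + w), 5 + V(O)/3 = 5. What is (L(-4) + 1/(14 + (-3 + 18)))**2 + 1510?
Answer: 15041431/841 ≈ 17885.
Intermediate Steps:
V(O) = 0 (V(O) = -15 + 3*5 = -15 + 15 = 0)
L(w) = -8*w**2 (L(w) = -4*(w + 0)*(w + w) = -4*w*2*w = -8*w**2)
(L(-4) + 1/(14 + (-3 + 18)))**2 + 1510 = (-8*(-4)**2 + 1/(14 + (-3 + 18)))**2 + 1510 = (-8*16 + 1/(14 + 15))**2 + 1510 = (-128 + 1/29)**2 + 1510 = (-3711/29)**2 + 1510 = 13771521/841 + 1510 = 15041431/841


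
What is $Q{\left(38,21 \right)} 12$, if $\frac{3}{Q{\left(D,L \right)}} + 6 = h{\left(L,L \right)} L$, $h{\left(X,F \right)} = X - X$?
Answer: $-6$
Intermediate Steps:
$h{\left(X,F \right)} = 0$
$Q{\left(D,L \right)} = - \frac{1}{2}$ ($Q{\left(D,L \right)} = \frac{3}{-6 + 0 L} = \frac{3}{-6 + 0} = \frac{3}{-6} = 3 \left(- \frac{1}{6}\right) = - \frac{1}{2}$)
$Q{\left(38,21 \right)} 12 = \left(- \frac{1}{2}\right) 12 = -6$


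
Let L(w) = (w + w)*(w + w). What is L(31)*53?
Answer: 203732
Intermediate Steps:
L(w) = 4*w**2 (L(w) = (2*w)*(2*w) = 4*w**2)
L(31)*53 = (4*31**2)*53 = (4*961)*53 = 3844*53 = 203732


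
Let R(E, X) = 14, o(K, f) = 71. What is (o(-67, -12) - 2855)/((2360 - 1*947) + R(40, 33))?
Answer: -2784/1427 ≈ -1.9509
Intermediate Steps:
(o(-67, -12) - 2855)/((2360 - 1*947) + R(40, 33)) = (71 - 2855)/((2360 - 1*947) + 14) = -2784/((2360 - 947) + 14) = -2784/(1413 + 14) = -2784/1427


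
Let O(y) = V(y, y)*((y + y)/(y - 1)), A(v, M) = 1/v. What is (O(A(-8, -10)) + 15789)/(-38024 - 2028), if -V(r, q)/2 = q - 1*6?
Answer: -284251/720936 ≈ -0.39428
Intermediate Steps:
V(r, q) = 12 - 2*q (V(r, q) = -2*(q - 1*6) = -2*(q - 6) = -2*(-6 + q) = 12 - 2*q)
O(y) = 2*y*(12 - 2*y)/(-1 + y) (O(y) = (12 - 2*y)*((y + y)/(y - 1)) = (12 - 2*y)*((2*y)/(-1 + y)) = (12 - 2*y)*(2*y/(-1 + y)) = 2*y*(12 - 2*y)/(-1 + y))
(O(A(-8, -10)) + 15789)/(-38024 - 2028) = (4*(6 - 1/(-8))/(-8*(-1 + 1/(-8))) + 15789)/(-38024 - 2028) = (4*(-1/8)*(6 - 1*(-1/8))/(-1 - 1/8) + 15789)/(-40052) = (4*(-1/8)*(6 + 1/8)/(-9/8) + 15789)*(-1/40052) = (4*(-1/8)*(-8/9)*(49/8) + 15789)*(-1/40052) = (49/18 + 15789)*(-1/40052) = (284251/18)*(-1/40052) = -284251/720936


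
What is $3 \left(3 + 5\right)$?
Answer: $24$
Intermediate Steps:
$3 \left(3 + 5\right) = 3 \cdot 8 = 24$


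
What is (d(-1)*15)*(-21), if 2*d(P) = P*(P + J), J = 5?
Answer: 630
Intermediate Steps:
d(P) = P*(5 + P)/2 (d(P) = (P*(P + 5))/2 = (P*(5 + P))/2 = P*(5 + P)/2)
(d(-1)*15)*(-21) = (((1/2)*(-1)*(5 - 1))*15)*(-21) = (((1/2)*(-1)*4)*15)*(-21) = -2*15*(-21) = -30*(-21) = 630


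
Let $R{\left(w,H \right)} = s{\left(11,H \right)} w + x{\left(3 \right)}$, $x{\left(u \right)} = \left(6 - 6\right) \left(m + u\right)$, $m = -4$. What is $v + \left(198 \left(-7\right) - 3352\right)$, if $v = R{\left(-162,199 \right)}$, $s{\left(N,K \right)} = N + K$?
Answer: $-38758$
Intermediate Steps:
$s{\left(N,K \right)} = K + N$
$x{\left(u \right)} = 0$ ($x{\left(u \right)} = \left(6 - 6\right) \left(-4 + u\right) = 0 \left(-4 + u\right) = 0$)
$R{\left(w,H \right)} = w \left(11 + H\right)$ ($R{\left(w,H \right)} = \left(H + 11\right) w + 0 = \left(11 + H\right) w + 0 = w \left(11 + H\right) + 0 = w \left(11 + H\right)$)
$v = -34020$ ($v = - 162 \left(11 + 199\right) = \left(-162\right) 210 = -34020$)
$v + \left(198 \left(-7\right) - 3352\right) = -34020 + \left(198 \left(-7\right) - 3352\right) = -34020 - 4738 = -38758$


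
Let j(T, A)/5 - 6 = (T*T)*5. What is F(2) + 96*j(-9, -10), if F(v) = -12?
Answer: 197268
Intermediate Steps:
j(T, A) = 30 + 25*T² (j(T, A) = 30 + 5*((T*T)*5) = 30 + 5*(T²*5) = 30 + 5*(5*T²) = 30 + 25*T²)
F(2) + 96*j(-9, -10) = -12 + 96*(30 + 25*(-9)²) = -12 + 96*(30 + 25*81) = -12 + 96*(30 + 2025) = -12 + 96*2055 = -12 + 197280 = 197268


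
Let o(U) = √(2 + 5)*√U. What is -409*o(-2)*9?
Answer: -3681*I*√14 ≈ -13773.0*I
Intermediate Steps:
o(U) = √7*√U
-409*o(-2)*9 = -409*√7*√(-2)*9 = -409*√7*(I*√2)*9 = -409*I*√14*9 = -3681*I*√14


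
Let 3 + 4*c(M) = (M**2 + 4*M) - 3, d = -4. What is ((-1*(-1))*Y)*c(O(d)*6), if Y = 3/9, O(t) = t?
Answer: 79/2 ≈ 39.500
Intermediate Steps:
Y = 1/3 (Y = 3*(1/9) = 1/3 ≈ 0.33333)
c(M) = -3/2 + M + M**2/4 (c(M) = -3/4 + ((M**2 + 4*M) - 3)/4 = -3/4 + (-3 + M**2 + 4*M)/4 = -3/4 + (-3/4 + M + M**2/4) = -3/2 + M + M**2/4)
((-1*(-1))*Y)*c(O(d)*6) = (-1*(-1)*(1/3))*(-3/2 - 4*6 + (-4*6)**2/4) = (1*(1/3))*(-3/2 - 24 + (1/4)*(-24)**2) = (-3/2 - 24 + (1/4)*576)/3 = (-3/2 - 24 + 144)/3 = (1/3)*(237/2) = 79/2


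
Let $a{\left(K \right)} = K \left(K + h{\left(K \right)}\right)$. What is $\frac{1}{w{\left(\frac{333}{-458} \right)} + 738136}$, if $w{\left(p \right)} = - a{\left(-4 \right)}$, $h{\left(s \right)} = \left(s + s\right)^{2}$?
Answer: $\frac{1}{738376} \approx 1.3543 \cdot 10^{-6}$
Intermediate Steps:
$h{\left(s \right)} = 4 s^{2}$ ($h{\left(s \right)} = \left(2 s\right)^{2} = 4 s^{2}$)
$a{\left(K \right)} = K \left(K + 4 K^{2}\right)$
$w{\left(p \right)} = 240$ ($w{\left(p \right)} = - \left(-4\right)^{2} \left(1 + 4 \left(-4\right)\right) = - 16 \left(1 - 16\right) = - 16 \left(-15\right) = \left(-1\right) \left(-240\right) = 240$)
$\frac{1}{w{\left(\frac{333}{-458} \right)} + 738136} = \frac{1}{240 + 738136} = \frac{1}{738376}$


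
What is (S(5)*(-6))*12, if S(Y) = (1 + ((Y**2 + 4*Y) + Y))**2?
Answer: -187272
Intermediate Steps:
S(Y) = (1 + Y**2 + 5*Y)**2 (S(Y) = (1 + (Y**2 + 5*Y))**2 = (1 + Y**2 + 5*Y)**2)
(S(5)*(-6))*12 = ((1 + 5**2 + 5*5)**2*(-6))*12 = ((1 + 25 + 25)**2*(-6))*12 = (51**2*(-6))*12 = (2601*(-6))*12 = -15606*12 = -187272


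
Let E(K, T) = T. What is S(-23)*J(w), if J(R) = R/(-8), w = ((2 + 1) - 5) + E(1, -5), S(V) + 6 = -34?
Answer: -35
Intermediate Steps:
S(V) = -40 (S(V) = -6 - 34 = -40)
w = -7 (w = ((2 + 1) - 5) - 5 = (3 - 5) - 5 = -2 - 5 = -7)
J(R) = -R/8 (J(R) = R*(-1/8) = -R/8)
S(-23)*J(w) = -(-5)*(-7) = -40*7/8 = -35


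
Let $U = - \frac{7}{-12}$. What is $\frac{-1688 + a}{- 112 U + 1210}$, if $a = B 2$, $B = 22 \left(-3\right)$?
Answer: $- \frac{2730}{1717} \approx -1.59$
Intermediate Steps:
$U = \frac{7}{12}$ ($U = \left(-7\right) \left(- \frac{1}{12}\right) = \frac{7}{12} \approx 0.58333$)
$B = -66$
$a = -132$ ($a = \left(-66\right) 2 = -132$)
$\frac{-1688 + a}{- 112 U + 1210} = \frac{-1688 - 132}{\left(-112\right) \frac{7}{12} + 1210} = - \frac{1820}{- \frac{196}{3} + 1210} = - \frac{1820}{\frac{3434}{3}} = \left(-1820\right) \frac{3}{3434} = - \frac{2730}{1717}$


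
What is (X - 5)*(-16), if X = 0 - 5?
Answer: 160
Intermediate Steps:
X = -5
(X - 5)*(-16) = (-5 - 5)*(-16) = -10*(-16) = 160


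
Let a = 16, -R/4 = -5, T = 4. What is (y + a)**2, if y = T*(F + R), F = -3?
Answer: 7056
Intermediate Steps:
R = 20 (R = -4*(-5) = 20)
y = 68 (y = 4*(-3 + 20) = 4*17 = 68)
(y + a)**2 = (68 + 16)**2 = 84**2 = 7056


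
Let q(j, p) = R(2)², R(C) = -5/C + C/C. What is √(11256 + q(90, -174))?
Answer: √45033/2 ≈ 106.10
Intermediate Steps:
R(C) = 1 - 5/C (R(C) = -5/C + 1 = 1 - 5/C)
q(j, p) = 9/4 (q(j, p) = ((-5 + 2)/2)² = ((½)*(-3))² = (-3/2)² = 9/4)
√(11256 + q(90, -174)) = √(11256 + 9/4) = √(45033/4) = √45033/2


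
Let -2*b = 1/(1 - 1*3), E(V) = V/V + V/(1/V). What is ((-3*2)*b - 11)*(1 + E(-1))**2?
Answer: -225/2 ≈ -112.50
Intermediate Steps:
E(V) = 1 + V**2 (E(V) = 1 + V*V = 1 + V**2)
b = 1/4 (b = -1/(2*(1 - 1*3)) = -1/(2*(1 - 3)) = -1/2/(-2) = -1/2*(-1/2) = 1/4 ≈ 0.25000)
((-3*2)*b - 11)*(1 + E(-1))**2 = (-3*2*(1/4) - 11)*(1 + (1 + (-1)**2))**2 = (-6*1/4 - 11)*(1 + (1 + 1))**2 = (-3/2 - 11)*(1 + 2)**2 = -25/2*3**2 = -25/2*9 = -225/2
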